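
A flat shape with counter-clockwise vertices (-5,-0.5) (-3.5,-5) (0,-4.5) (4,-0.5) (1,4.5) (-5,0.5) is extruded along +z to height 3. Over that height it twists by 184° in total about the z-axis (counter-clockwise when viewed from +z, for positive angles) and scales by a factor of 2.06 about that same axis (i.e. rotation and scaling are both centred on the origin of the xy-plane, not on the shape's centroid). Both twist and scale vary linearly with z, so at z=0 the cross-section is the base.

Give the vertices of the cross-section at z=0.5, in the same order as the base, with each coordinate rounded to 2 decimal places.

t = z/height = 0.5/3 = 0.166667
s = 1 + (scale-1)·z/height = 1 + (2.06-1)·0.5/3 = 1.176667
θ = twist·z/height = 184°·0.5/3 = 30.6667° = 0.535234 rad
cos θ = 0.860149, sin θ = 0.510043 (intermediates below are computed at full precision and shown rounded to 5 d.p.)
v1: (-5,-0.5) → rotate → (-4.04572,-2.98029) → ×s → (-4.76047,-3.50680) → (-4.76,-3.51)
v2: (-3.5,-5) → rotate → (-0.46031,-6.08589) → ×s → (-0.54163,-7.16107) → (-0.54,-7.16)
v3: (0,-4.5) → rotate → (2.29519,-3.87067) → ×s → (2.70068,-4.55449) → (2.70,-4.55)
v4: (4,-0.5) → rotate → (3.69562,1.61010) → ×s → (4.34851,1.89455) → (4.35,1.89)
v5: (1,4.5) → rotate → (-1.43504,4.38071) → ×s → (-1.68857,5.15464) → (-1.69,5.15)
v6: (-5,0.5) → rotate → (-4.55577,-2.12014) → ×s → (-5.36062,-2.49470) → (-5.36,-2.49)

Cross-section at z=0.5: (-4.76,-3.51) (-0.54,-7.16) (2.70,-4.55) (4.35,1.89) (-1.69,5.15) (-5.36,-2.49)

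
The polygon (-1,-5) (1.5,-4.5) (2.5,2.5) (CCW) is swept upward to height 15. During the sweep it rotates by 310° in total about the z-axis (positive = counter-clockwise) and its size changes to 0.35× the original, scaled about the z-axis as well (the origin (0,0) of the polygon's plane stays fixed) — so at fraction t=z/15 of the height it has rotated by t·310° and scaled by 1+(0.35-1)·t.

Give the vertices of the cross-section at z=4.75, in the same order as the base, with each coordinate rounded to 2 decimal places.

t = z/height = 4.75/15 = 0.316667
s = 1 + (scale-1)·z/height = 1 + (0.35-1)·4.75/15 = 0.794167
θ = twist·z/height = 310°·4.75/15 = 98.1667° = 1.713332 rad
cos θ = -0.142053, sin θ = 0.989859 (intermediates below are computed at full precision and shown rounded to 5 d.p.)
v1: (-1,-5) → rotate → (5.09135,-0.27959) → ×s → (4.04338,-0.22204) → (4.04,-0.22)
v2: (1.5,-4.5) → rotate → (4.24129,2.12403) → ×s → (3.36829,1.68683) → (3.37,1.69)
v3: (2.5,2.5) → rotate → (-2.82978,2.11951) → ×s → (-2.24732,1.68325) → (-2.25,1.68)

Cross-section at z=4.75: (4.04,-0.22) (3.37,1.69) (-2.25,1.68)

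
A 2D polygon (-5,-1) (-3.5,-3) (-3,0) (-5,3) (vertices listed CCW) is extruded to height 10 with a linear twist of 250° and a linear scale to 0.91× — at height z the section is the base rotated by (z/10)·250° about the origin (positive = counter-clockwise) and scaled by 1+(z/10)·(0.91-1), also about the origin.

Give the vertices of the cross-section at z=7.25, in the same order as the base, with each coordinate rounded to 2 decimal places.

Cross-section at z=7.25: (4.65,1.04) (3.21,2.87) (2.80,0.06) (4.73,-2.70)

t = z/height = 7.25/10 = 0.725
s = 1 + (scale-1)·z/height = 1 + (0.91-1)·7.25/10 = 0.934750
θ = twist·z/height = 250°·7.25/10 = 181.2500° = 3.163409 rad
cos θ = -0.999762, sin θ = -0.021815 (intermediates below are computed at full precision and shown rounded to 5 d.p.)
v1: (-5,-1) → rotate → (4.97700,1.10884) → ×s → (4.65225,1.03648) → (4.65,1.04)
v2: (-3.5,-3) → rotate → (3.43372,3.07564) → ×s → (3.20967,2.87495) → (3.21,2.87)
v3: (-3,0) → rotate → (2.99929,0.06544) → ×s → (2.80358,0.06117) → (2.80,0.06)
v4: (-5,3) → rotate → (5.06425,-2.89021) → ×s → (4.73381,-2.70163) → (4.73,-2.70)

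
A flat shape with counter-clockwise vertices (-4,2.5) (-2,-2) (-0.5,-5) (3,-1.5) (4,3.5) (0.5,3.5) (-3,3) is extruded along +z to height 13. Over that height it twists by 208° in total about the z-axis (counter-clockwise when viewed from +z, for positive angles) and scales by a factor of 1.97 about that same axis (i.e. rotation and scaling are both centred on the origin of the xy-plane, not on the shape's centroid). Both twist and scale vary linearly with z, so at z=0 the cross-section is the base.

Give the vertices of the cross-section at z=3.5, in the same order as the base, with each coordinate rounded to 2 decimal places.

t = z/height = 3.5/13 = 0.269231
s = 1 + (scale-1)·z/height = 1 + (1.97-1)·3.5/13 = 1.261154
θ = twist·z/height = 208°·3.5/13 = 56.0000° = 0.977384 rad
cos θ = 0.559193, sin θ = 0.829038 (intermediates below are computed at full precision and shown rounded to 5 d.p.)
v1: (-4,2.5) → rotate → (-4.30937,-1.91817) → ×s → (-5.43477,-2.41910) → (-5.43,-2.42)
v2: (-2,-2) → rotate → (0.53969,-2.77646) → ×s → (0.68063,-3.50154) → (0.68,-3.50)
v3: (-0.5,-5) → rotate → (3.86559,-3.21048) → ×s → (4.87511,-4.04891) → (4.88,-4.05)
v4: (3,-1.5) → rotate → (2.92114,1.64832) → ×s → (3.68400,2.07879) → (3.68,2.08)
v5: (4,3.5) → rotate → (-0.66486,5.27333) → ×s → (-0.83849,6.65047) → (-0.84,6.65)
v6: (0.5,3.5) → rotate → (-2.62204,2.37169) → ×s → (-3.30679,2.99107) → (-3.31,2.99)
v7: (-3,3) → rotate → (-4.16469,-0.80953) → ×s → (-5.25232,-1.02095) → (-5.25,-1.02)

Cross-section at z=3.5: (-5.43,-2.42) (0.68,-3.50) (4.88,-4.05) (3.68,2.08) (-0.84,6.65) (-3.31,2.99) (-5.25,-1.02)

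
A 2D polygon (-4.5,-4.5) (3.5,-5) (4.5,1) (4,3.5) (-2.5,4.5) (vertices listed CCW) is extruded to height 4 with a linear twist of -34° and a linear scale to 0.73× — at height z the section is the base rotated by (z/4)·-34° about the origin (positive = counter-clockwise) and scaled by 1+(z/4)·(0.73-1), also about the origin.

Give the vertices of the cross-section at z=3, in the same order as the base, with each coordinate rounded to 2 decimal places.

Cross-section at z=3: (-4.78,-1.69) (0.80,-4.80) (3.58,-0.83) (4.08,1.15) (-0.25,4.10)

t = z/height = 3/4 = 0.75
s = 1 + (scale-1)·z/height = 1 + (0.73-1)·3/4 = 0.797500
θ = twist·z/height = -34°·3/4 = -25.5000° = -0.445059 rad
cos θ = 0.902585, sin θ = -0.430511 (intermediates below are computed at full precision and shown rounded to 5 d.p.)
v1: (-4.5,-4.5) → rotate → (-5.99893,-2.12433) → ×s → (-4.78415,-1.69416) → (-4.78,-1.69)
v2: (3.5,-5) → rotate → (1.00649,-6.01972) → ×s → (0.80268,-4.80072) → (0.80,-4.80)
v3: (4.5,1) → rotate → (4.49214,-1.03471) → ×s → (3.58249,-0.82518) → (3.58,-0.83)
v4: (4,3.5) → rotate → (5.11713,1.43700) → ×s → (4.08091,1.14601) → (4.08,1.15)
v5: (-2.5,4.5) → rotate → (-0.31916,5.13791) → ×s → (-0.25453,4.09748) → (-0.25,4.10)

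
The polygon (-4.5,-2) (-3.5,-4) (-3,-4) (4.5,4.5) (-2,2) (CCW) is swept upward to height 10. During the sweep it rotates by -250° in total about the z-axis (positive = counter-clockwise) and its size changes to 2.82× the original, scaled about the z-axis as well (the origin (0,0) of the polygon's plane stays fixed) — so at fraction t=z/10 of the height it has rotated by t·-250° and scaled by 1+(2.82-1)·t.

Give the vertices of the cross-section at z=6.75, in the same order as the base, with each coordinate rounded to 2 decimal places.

Cross-section at z=6.75: (8.97,6.33) (5.91,10.26) (4.82,10.05) (-7.88,-11.79) (5.24,-3.50)

t = z/height = 6.75/10 = 0.675
s = 1 + (scale-1)·z/height = 1 + (2.82-1)·6.75/10 = 2.228500
θ = twist·z/height = -250°·6.75/10 = -168.7500° = -2.945243 rad
cos θ = -0.980785, sin θ = -0.195090 (intermediates below are computed at full precision and shown rounded to 5 d.p.)
v1: (-4.5,-2) → rotate → (4.02335,2.83948) → ×s → (8.96604,6.32777) → (8.97,6.33)
v2: (-3.5,-4) → rotate → (2.65239,4.60596) → ×s → (5.91084,10.26438) → (5.91,10.26)
v3: (-3,-4) → rotate → (2.16199,4.50841) → ×s → (4.81800,10.04700) → (4.82,10.05)
v4: (4.5,4.5) → rotate → (-3.53563,-5.29144) → ×s → (-7.87915,-11.79197) → (-7.88,-11.79)
v5: (-2,2) → rotate → (2.35175,-1.57139) → ×s → (5.24088,-3.50184) → (5.24,-3.50)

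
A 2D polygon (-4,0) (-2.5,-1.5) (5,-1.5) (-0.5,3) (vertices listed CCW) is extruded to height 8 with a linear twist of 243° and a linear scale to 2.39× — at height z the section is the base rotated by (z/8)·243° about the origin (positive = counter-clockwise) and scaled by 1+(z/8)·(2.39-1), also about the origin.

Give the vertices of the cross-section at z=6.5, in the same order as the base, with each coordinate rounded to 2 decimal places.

t = z/height = 6.5/8 = 0.8125
s = 1 + (scale-1)·z/height = 1 + (2.39-1)·6.5/8 = 2.129375
θ = twist·z/height = 243°·6.5/8 = 197.4375° = 3.445934 rad
cos θ = -0.954044, sin θ = -0.299665 (intermediates below are computed at full precision and shown rounded to 5 d.p.)
v1: (-4,0) → rotate → (3.81618,1.19866) → ×s → (8.12607,2.55240) → (8.13,2.55)
v2: (-2.5,-1.5) → rotate → (1.93561,2.18023) → ×s → (4.12165,4.64253) → (4.12,4.64)
v3: (5,-1.5) → rotate → (-5.21972,-0.06726) → ×s → (-11.11474,-0.14322) → (-11.11,-0.14)
v4: (-0.5,3) → rotate → (1.37602,-2.71230) → ×s → (2.93006,-5.77551) → (2.93,-5.78)

Cross-section at z=6.5: (8.13,2.55) (4.12,4.64) (-11.11,-0.14) (2.93,-5.78)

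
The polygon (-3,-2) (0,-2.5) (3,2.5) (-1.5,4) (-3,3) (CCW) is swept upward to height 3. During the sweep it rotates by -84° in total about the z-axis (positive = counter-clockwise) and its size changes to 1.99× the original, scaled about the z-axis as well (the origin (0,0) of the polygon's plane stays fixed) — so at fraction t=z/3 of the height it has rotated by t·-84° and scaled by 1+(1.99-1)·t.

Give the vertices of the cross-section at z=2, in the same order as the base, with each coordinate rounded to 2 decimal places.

t = z/height = 2/3 = 0.666667
s = 1 + (scale-1)·z/height = 1 + (1.99-1)·2/3 = 1.660000
θ = twist·z/height = -84°·2/3 = -56.0000° = -0.977384 rad
cos θ = 0.559193, sin θ = -0.829038 (intermediates below are computed at full precision and shown rounded to 5 d.p.)
v1: (-3,-2) → rotate → (-3.33565,1.36873) → ×s → (-5.53719,2.27209) → (-5.54,2.27)
v2: (0,-2.5) → rotate → (-2.07259,-1.39798) → ×s → (-3.44051,-2.32065) → (-3.44,-2.32)
v3: (3,2.5) → rotate → (3.75017,-1.08913) → ×s → (6.22529,-1.80796) → (6.23,-1.81)
v4: (-1.5,4) → rotate → (2.47736,3.48033) → ×s → (4.11242,5.77734) → (4.11,5.78)
v5: (-3,3) → rotate → (0.80953,4.16469) → ×s → (1.34383,6.91339) → (1.34,6.91)

Cross-section at z=2: (-5.54,2.27) (-3.44,-2.32) (6.23,-1.81) (4.11,5.78) (1.34,6.91)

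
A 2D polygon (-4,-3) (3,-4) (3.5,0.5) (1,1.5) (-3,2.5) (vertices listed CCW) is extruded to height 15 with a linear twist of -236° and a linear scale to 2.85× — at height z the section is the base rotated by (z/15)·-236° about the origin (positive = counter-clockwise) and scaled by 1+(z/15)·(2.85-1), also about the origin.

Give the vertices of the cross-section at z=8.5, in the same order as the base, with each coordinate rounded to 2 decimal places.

t = z/height = 8.5/15 = 0.566667
s = 1 + (scale-1)·z/height = 1 + (2.85-1)·8.5/15 = 2.048333
θ = twist·z/height = -236°·8.5/15 = -133.7333° = -2.334087 rad
cos θ = -0.691303, sin θ = -0.722565 (intermediates below are computed at full precision and shown rounded to 5 d.p.)
v1: (-4,-3) → rotate → (0.59752,4.96417) → ×s → (1.22391,10.16827) → (1.22,10.17)
v2: (3,-4) → rotate → (-4.96417,0.59752) → ×s → (-10.16827,1.22391) → (-10.17,1.22)
v3: (3.5,0.5) → rotate → (-2.05828,-2.87463) → ×s → (-4.21604,-5.88820) → (-4.22,-5.89)
v4: (1,1.5) → rotate → (0.39254,-1.75952) → ×s → (0.80406,-3.60408) → (0.80,-3.60)
v5: (-3,2.5) → rotate → (3.88032,0.43944) → ×s → (7.94819,0.90012) → (7.95,0.90)

Cross-section at z=8.5: (1.22,10.17) (-10.17,1.22) (-4.22,-5.89) (0.80,-3.60) (7.95,0.90)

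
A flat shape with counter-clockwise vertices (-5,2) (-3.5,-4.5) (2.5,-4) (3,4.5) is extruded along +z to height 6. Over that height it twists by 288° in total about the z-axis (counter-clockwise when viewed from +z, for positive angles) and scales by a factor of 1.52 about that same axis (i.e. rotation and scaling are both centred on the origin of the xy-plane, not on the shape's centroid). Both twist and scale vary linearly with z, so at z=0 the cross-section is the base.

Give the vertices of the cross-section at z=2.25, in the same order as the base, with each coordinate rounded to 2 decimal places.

Cross-section at z=2.25: (-0.43,-6.42) (6.41,-2.32) (3.62,4.32) (-6.22,1.75)

t = z/height = 2.25/6 = 0.375
s = 1 + (scale-1)·z/height = 1 + (1.52-1)·2.25/6 = 1.195000
θ = twist·z/height = 288°·2.25/6 = 108.0000° = 1.884956 rad
cos θ = -0.309017, sin θ = 0.951057 (intermediates below are computed at full precision and shown rounded to 5 d.p.)
v1: (-5,2) → rotate → (-0.35703,-5.37332) → ×s → (-0.42665,-6.42111) → (-0.43,-6.42)
v2: (-3.5,-4.5) → rotate → (5.36131,-1.93812) → ×s → (6.40677,-2.31605) → (6.41,-2.32)
v3: (2.5,-4) → rotate → (3.03168,3.61371) → ×s → (3.62286,4.31838) → (3.62,4.32)
v4: (3,4.5) → rotate → (-5.20681,1.46259) → ×s → (-6.22213,1.74780) → (-6.22,1.75)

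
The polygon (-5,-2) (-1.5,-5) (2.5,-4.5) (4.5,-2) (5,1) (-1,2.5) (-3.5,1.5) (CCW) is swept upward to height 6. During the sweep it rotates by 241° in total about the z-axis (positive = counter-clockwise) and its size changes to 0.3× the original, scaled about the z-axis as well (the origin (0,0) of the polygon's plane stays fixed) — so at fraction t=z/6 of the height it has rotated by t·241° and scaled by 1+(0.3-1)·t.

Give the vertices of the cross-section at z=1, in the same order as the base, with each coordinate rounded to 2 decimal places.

t = z/height = 1/6 = 0.166667
s = 1 + (scale-1)·z/height = 1 + (0.3-1)·1/6 = 0.883333
θ = twist·z/height = 241°·1/6 = 40.1667° = 0.701041 rad
cos θ = 0.764171, sin θ = 0.645013 (intermediates below are computed at full precision and shown rounded to 5 d.p.)
v1: (-5,-2) → rotate → (-2.53083,-4.75341) → ×s → (-2.23557,-4.19884) → (-2.24,-4.20)
v2: (-1.5,-5) → rotate → (2.07881,-4.78838) → ×s → (1.83628,-4.22973) → (1.84,-4.23)
v3: (2.5,-4.5) → rotate → (4.81299,-1.82624) → ×s → (4.25147,-1.61318) → (4.25,-1.61)
v4: (4.5,-2) → rotate → (4.72880,1.37422) → ×s → (4.17710,1.21389) → (4.18,1.21)
v5: (5,1) → rotate → (3.17584,3.98924) → ×s → (2.80533,3.52383) → (2.81,3.52)
v6: (-1,2.5) → rotate → (-2.37670,1.26542) → ×s → (-2.09942,1.11778) → (-2.10,1.12)
v7: (-3.5,1.5) → rotate → (-3.64212,-1.11129) → ×s → (-3.21721,-0.98164) → (-3.22,-0.98)

Cross-section at z=1: (-2.24,-4.20) (1.84,-4.23) (4.25,-1.61) (4.18,1.21) (2.81,3.52) (-2.10,1.12) (-3.22,-0.98)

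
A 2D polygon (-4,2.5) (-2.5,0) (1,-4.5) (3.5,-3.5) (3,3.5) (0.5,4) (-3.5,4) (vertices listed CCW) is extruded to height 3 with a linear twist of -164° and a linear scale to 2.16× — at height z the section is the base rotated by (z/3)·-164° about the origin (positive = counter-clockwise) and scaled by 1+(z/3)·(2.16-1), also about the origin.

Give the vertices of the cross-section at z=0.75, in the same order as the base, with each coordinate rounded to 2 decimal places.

t = z/height = 0.75/3 = 0.25
s = 1 + (scale-1)·z/height = 1 + (2.16-1)·0.75/3 = 1.290000
θ = twist·z/height = -164°·0.75/3 = -41.0000° = -0.715585 rad
cos θ = 0.754710, sin θ = -0.656059 (intermediates below are computed at full precision and shown rounded to 5 d.p.)
v1: (-4,2.5) → rotate → (-1.37869,4.51101) → ×s → (-1.77851,5.81920) → (-1.78,5.82)
v2: (-2.5,0) → rotate → (-1.88677,1.64015) → ×s → (-2.43394,2.11579) → (-2.43,2.12)
v3: (1,-4.5) → rotate → (-2.19756,-4.05225) → ×s → (-2.83485,-5.22741) → (-2.83,-5.23)
v4: (3.5,-3.5) → rotate → (0.34528,-4.93769) → ×s → (0.44541,-6.36962) → (0.45,-6.37)
v5: (3,3.5) → rotate → (4.56034,0.67331) → ×s → (5.88283,0.86857) → (5.88,0.87)
v6: (0.5,4) → rotate → (3.00159,2.69081) → ×s → (3.87205,3.47114) → (3.87,3.47)
v7: (-3.5,4) → rotate → (-0.01725,5.31504) → ×s → (-0.02225,6.85641) → (-0.02,6.86)

Cross-section at z=0.75: (-1.78,5.82) (-2.43,2.12) (-2.83,-5.23) (0.45,-6.37) (5.88,0.87) (3.87,3.47) (-0.02,6.86)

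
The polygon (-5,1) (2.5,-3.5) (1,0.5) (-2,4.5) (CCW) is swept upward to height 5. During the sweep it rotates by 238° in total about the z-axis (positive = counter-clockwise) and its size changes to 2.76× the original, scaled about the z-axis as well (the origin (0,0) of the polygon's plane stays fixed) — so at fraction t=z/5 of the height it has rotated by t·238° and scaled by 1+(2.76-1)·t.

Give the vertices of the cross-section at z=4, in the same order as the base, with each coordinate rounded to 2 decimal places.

t = z/height = 4/5 = 0.8
s = 1 + (scale-1)·z/height = 1 + (2.76-1)·4/5 = 2.408000
θ = twist·z/height = 238°·4/5 = 190.4000° = 3.323107 rad
cos θ = -0.983571, sin θ = -0.180519 (intermediates below are computed at full precision and shown rounded to 5 d.p.)
v1: (-5,1) → rotate → (5.09838,-0.08098) → ×s → (12.27689,-0.19499) → (12.28,-0.19)
v2: (2.5,-3.5) → rotate → (-3.09075,2.99120) → ×s → (-7.44252,7.20282) → (-7.44,7.20)
v3: (1,0.5) → rotate → (-0.89331,-0.67230) → ×s → (-2.15110,-1.61891) → (-2.15,-1.62)
v4: (-2,4.5) → rotate → (2.77948,-4.06503) → ×s → (6.69299,-9.78860) → (6.69,-9.79)

Cross-section at z=4: (12.28,-0.19) (-7.44,7.20) (-2.15,-1.62) (6.69,-9.79)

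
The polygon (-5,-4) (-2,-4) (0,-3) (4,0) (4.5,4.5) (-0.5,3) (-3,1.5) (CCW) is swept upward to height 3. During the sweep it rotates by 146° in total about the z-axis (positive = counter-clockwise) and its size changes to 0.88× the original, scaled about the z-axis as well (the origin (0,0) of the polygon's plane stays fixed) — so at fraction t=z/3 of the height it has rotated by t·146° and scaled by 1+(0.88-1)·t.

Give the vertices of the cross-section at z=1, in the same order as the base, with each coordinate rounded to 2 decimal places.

Cross-section at z=1: (-0.29,-6.14) (1.62,-3.98) (2.16,-1.90) (2.54,2.88) (-0.39,6.10) (-2.48,1.54) (-2.98,-1.21)

t = z/height = 1/3 = 0.333333
s = 1 + (scale-1)·z/height = 1 + (0.88-1)·1/3 = 0.960000
θ = twist·z/height = 146°·1/3 = 48.6667° = 0.849394 rad
cos θ = 0.660439, sin θ = 0.750880 (intermediates below are computed at full precision and shown rounded to 5 d.p.)
v1: (-5,-4) → rotate → (-0.29867,-6.39615) → ×s → (-0.28673,-6.14031) → (-0.29,-6.14)
v2: (-2,-4) → rotate → (1.68264,-4.14351) → ×s → (1.61534,-3.97777) → (1.62,-3.98)
v3: (0,-3) → rotate → (2.25264,-1.98132) → ×s → (2.16253,-1.90206) → (2.16,-1.90)
v4: (4,0) → rotate → (2.64175,3.00352) → ×s → (2.53608,2.88338) → (2.54,2.88)
v5: (4.5,4.5) → rotate → (-0.40699,6.35093) → ×s → (-0.39071,6.09690) → (-0.39,6.10)
v6: (-0.5,3) → rotate → (-2.58286,1.60588) → ×s → (-2.47955,1.54164) → (-2.48,1.54)
v7: (-3,1.5) → rotate → (-3.10764,-1.26198) → ×s → (-2.98333,-1.21150) → (-2.98,-1.21)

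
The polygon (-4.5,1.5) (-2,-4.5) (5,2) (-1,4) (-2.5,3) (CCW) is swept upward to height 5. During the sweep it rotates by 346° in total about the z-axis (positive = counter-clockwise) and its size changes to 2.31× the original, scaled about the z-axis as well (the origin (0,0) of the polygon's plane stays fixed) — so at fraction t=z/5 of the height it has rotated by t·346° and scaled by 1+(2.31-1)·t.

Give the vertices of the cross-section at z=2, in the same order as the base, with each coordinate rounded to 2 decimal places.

Cross-section at z=2: (3.61,-6.26) (6.83,3.10) (-7.72,2.78) (-2.91,-5.57) (-0.19,-5.95)

t = z/height = 2/5 = 0.4
s = 1 + (scale-1)·z/height = 1 + (2.31-1)·2/5 = 1.524000
θ = twist·z/height = 346°·2/5 = 138.4000° = 2.415536 rad
cos θ = -0.747798, sin θ = 0.663926 (intermediates below are computed at full precision and shown rounded to 5 d.p.)
v1: (-4.5,1.5) → rotate → (2.36920,-4.10937) → ×s → (3.61066,-6.26267) → (3.61,-6.26)
v2: (-2,-4.5) → rotate → (4.48326,2.03724) → ×s → (6.83249,3.10475) → (6.83,3.10)
v3: (5,2) → rotate → (-5.06684,1.82403) → ×s → (-7.72187,2.77983) → (-7.72,2.78)
v4: (-1,4) → rotate → (-1.90791,-3.65512) → ×s → (-2.90765,-5.57040) → (-2.91,-5.57)
v5: (-2.5,3) → rotate → (-0.12228,-3.90321) → ×s → (-0.18636,-5.94849) → (-0.19,-5.95)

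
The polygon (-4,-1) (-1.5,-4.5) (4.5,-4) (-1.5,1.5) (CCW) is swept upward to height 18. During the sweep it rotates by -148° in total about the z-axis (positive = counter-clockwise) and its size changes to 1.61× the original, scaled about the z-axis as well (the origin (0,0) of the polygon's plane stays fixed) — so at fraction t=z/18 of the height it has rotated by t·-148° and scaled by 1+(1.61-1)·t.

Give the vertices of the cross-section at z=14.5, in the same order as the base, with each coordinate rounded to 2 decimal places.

t = z/height = 14.5/18 = 0.805556
s = 1 + (scale-1)·z/height = 1 + (1.61-1)·14.5/18 = 1.491389
θ = twist·z/height = -148°·14.5/18 = -119.2222° = -2.080820 rad
cos θ = -0.488198, sin θ = -0.872733 (intermediates below are computed at full precision and shown rounded to 5 d.p.)
v1: (-4,-1) → rotate → (1.08006,3.97913) → ×s → (1.61079,5.93443) → (1.61,5.93)
v2: (-1.5,-4.5) → rotate → (-3.19500,3.50599) → ×s → (-4.76499,5.22880) → (-4.76,5.23)
v3: (4.5,-4) → rotate → (-5.68782,-1.97450) → ×s → (-8.48276,-2.94475) → (-8.48,-2.94)
v4: (-1.5,1.5) → rotate → (2.04140,0.57680) → ×s → (3.04452,0.86024) → (3.04,0.86)

Cross-section at z=14.5: (1.61,5.93) (-4.76,5.23) (-8.48,-2.94) (3.04,0.86)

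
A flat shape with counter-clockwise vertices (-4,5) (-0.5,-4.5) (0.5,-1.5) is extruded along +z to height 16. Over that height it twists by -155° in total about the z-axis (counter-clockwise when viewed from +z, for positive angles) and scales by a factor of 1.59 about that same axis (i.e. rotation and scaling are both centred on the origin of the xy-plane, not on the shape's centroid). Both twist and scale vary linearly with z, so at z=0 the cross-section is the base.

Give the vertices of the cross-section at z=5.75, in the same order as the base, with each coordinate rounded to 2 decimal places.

Cross-section at z=5.75: (2.27,7.42) (-4.85,-2.57) (-1.16,-1.53)

t = z/height = 5.75/16 = 0.359375
s = 1 + (scale-1)·z/height = 1 + (1.59-1)·5.75/16 = 1.212031
θ = twist·z/height = -155°·5.75/16 = -55.7031° = -0.972203 rad
cos θ = 0.563481, sin θ = -0.826129 (intermediates below are computed at full precision and shown rounded to 5 d.p.)
v1: (-4,5) → rotate → (1.87672,6.12192) → ×s → (2.27464,7.41996) → (2.27,7.42)
v2: (-0.5,-4.5) → rotate → (-3.99932,-2.12260) → ×s → (-4.84730,-2.57266) → (-4.85,-2.57)
v3: (0.5,-1.5) → rotate → (-0.95745,-1.25829) → ×s → (-1.16046,-1.52508) → (-1.16,-1.53)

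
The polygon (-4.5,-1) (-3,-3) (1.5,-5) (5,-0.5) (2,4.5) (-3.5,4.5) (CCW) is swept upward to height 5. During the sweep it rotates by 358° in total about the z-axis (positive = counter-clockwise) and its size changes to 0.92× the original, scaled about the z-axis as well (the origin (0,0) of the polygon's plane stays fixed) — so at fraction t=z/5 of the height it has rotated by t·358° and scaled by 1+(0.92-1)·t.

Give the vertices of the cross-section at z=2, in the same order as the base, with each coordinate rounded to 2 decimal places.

Cross-section at z=2: (4.07,-1.83) (4.06,0.59) (1.74,4.75) (-3.59,3.29) (-4.16,-2.33) (0.10,-5.52)

t = z/height = 2/5 = 0.4
s = 1 + (scale-1)·z/height = 1 + (0.92-1)·2/5 = 0.968000
θ = twist·z/height = 358°·2/5 = 143.2000° = 2.499311 rad
cos θ = -0.800731, sin θ = 0.599024 (intermediates below are computed at full precision and shown rounded to 5 d.p.)
v1: (-4.5,-1) → rotate → (4.20231,-1.89487) → ×s → (4.06784,-1.83424) → (4.07,-1.83)
v2: (-3,-3) → rotate → (4.19926,0.60512) → ×s → (4.06489,0.58576) → (4.06,0.59)
v3: (1.5,-5) → rotate → (1.79402,4.90219) → ×s → (1.73661,4.74532) → (1.74,4.75)
v4: (5,-0.5) → rotate → (-3.70415,3.39548) → ×s → (-3.58561,3.28683) → (-3.59,3.29)
v5: (2,4.5) → rotate → (-4.29707,-2.40524) → ×s → (-4.15956,-2.32828) → (-4.16,-2.33)
v6: (-3.5,4.5) → rotate → (0.10695,-5.69987) → ×s → (0.10353,-5.51748) → (0.10,-5.52)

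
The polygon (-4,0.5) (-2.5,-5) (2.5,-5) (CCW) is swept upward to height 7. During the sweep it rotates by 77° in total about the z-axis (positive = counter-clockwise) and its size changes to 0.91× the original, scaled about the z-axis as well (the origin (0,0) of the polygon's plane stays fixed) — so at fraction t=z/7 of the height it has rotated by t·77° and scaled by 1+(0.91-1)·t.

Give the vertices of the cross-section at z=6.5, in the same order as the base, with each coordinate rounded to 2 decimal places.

t = z/height = 6.5/7 = 0.928571
s = 1 + (scale-1)·z/height = 1 + (0.91-1)·6.5/7 = 0.916429
θ = twist·z/height = 77°·6.5/7 = 71.5000° = 1.247910 rad
cos θ = 0.317305, sin θ = 0.948324 (intermediates below are computed at full precision and shown rounded to 5 d.p.)
v1: (-4,0.5) → rotate → (-1.74338,-3.63464) → ×s → (-1.59768,-3.33089) → (-1.60,-3.33)
v2: (-2.5,-5) → rotate → (3.94836,-3.95733) → ×s → (3.61839,-3.62661) → (3.62,-3.63)
v3: (2.5,-5) → rotate → (5.53488,0.78429) → ×s → (5.07232,0.71874) → (5.07,0.72)

Cross-section at z=6.5: (-1.60,-3.33) (3.62,-3.63) (5.07,0.72)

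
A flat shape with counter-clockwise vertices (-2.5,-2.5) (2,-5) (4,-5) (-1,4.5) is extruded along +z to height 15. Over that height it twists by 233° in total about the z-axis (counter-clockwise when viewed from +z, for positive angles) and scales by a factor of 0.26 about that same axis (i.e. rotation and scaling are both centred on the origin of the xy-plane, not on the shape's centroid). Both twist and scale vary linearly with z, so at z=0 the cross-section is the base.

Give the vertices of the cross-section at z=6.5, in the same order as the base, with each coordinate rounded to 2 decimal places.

Cross-section at z=6.5: (1.99,-1.34) (3.08,1.98) (2.82,3.31) (-2.87,-1.25)

t = z/height = 6.5/15 = 0.433333
s = 1 + (scale-1)·z/height = 1 + (0.26-1)·6.5/15 = 0.679333
θ = twist·z/height = 233°·6.5/15 = 100.9667° = 1.762201 rad
cos θ = -0.190238, sin θ = 0.981738 (intermediates below are computed at full precision and shown rounded to 5 d.p.)
v1: (-2.5,-2.5) → rotate → (2.92994,-1.97875) → ×s → (1.99041,-1.34423) → (1.99,-1.34)
v2: (2,-5) → rotate → (4.52821,2.91467) → ×s → (3.07617,1.98003) → (3.08,1.98)
v3: (4,-5) → rotate → (4.14774,4.87814) → ×s → (2.81770,3.31388) → (2.82,3.31)
v4: (-1,4.5) → rotate → (-4.22758,-1.83781) → ×s → (-2.87194,-1.24848) → (-2.87,-1.25)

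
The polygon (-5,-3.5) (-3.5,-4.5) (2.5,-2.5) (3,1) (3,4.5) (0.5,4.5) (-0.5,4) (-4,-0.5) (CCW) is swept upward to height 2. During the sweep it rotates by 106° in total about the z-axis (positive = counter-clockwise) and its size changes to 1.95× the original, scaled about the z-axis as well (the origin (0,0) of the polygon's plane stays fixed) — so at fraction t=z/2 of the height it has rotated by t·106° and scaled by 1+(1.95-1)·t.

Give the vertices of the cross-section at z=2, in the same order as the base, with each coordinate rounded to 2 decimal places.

t = z/height = 2/2 = 1
s = 1 + (scale-1)·z/height = 1 + (1.95-1)·2/2 = 1.950000
θ = twist·z/height = 106°·2/2 = 106.0000° = 1.850049 rad
cos θ = -0.275637, sin θ = 0.961262 (intermediates below are computed at full precision and shown rounded to 5 d.p.)
v1: (-5,-3.5) → rotate → (4.74260,-3.84158) → ×s → (9.24808,-7.49108) → (9.25,-7.49)
v2: (-3.5,-4.5) → rotate → (5.29041,-2.12405) → ×s → (10.31630,-4.14189) → (10.32,-4.14)
v3: (2.5,-2.5) → rotate → (1.71406,3.09225) → ×s → (3.34242,6.02988) → (3.34,6.03)
v4: (3,1) → rotate → (-1.78817,2.60815) → ×s → (-3.48694,5.08589) → (-3.49,5.09)
v5: (3,4.5) → rotate → (-5.15259,1.64342) → ×s → (-10.04755,3.20466) → (-10.05,3.20)
v6: (0.5,4.5) → rotate → (-4.46350,-0.75974) → ×s → (-8.70382,-1.48149) → (-8.70,-1.48)
v7: (-0.5,4) → rotate → (-3.70723,-1.58318) → ×s → (-7.22909,-3.08720) → (-7.23,-3.09)
v8: (-4,-0.5) → rotate → (1.58318,-3.70723) → ×s → (3.08720,-7.22909) → (3.09,-7.23)

Cross-section at z=2: (9.25,-7.49) (10.32,-4.14) (3.34,6.03) (-3.49,5.09) (-10.05,3.20) (-8.70,-1.48) (-7.23,-3.09) (3.09,-7.23)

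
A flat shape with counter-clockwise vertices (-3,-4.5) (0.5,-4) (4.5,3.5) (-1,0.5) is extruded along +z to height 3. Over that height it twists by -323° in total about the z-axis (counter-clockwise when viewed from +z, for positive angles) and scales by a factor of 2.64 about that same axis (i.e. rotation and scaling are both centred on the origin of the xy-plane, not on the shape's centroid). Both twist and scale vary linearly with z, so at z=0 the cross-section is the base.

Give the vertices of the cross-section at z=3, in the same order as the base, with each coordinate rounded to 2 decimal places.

t = z/height = 3/3 = 1
s = 1 + (scale-1)·z/height = 1 + (2.64-1)·3/3 = 2.640000
θ = twist·z/height = -323°·3/3 = -323.0000° = -5.637413 rad
cos θ = 0.798636, sin θ = 0.601815 (intermediates below are computed at full precision and shown rounded to 5 d.p.)
v1: (-3,-4.5) → rotate → (0.31226,-5.39930) → ×s → (0.82437,-14.25416) → (0.82,-14.25)
v2: (0.5,-4) → rotate → (2.80658,-2.89363) → ×s → (7.40937,-7.63920) → (7.41,-7.64)
v3: (4.5,3.5) → rotate → (1.48751,5.50339) → ×s → (3.92702,14.52895) → (3.93,14.53)
v4: (-1,0.5) → rotate → (-1.09954,-0.20250) → ×s → (-2.90279,-0.53459) → (-2.90,-0.53)

Cross-section at z=3: (0.82,-14.25) (7.41,-7.64) (3.93,14.53) (-2.90,-0.53)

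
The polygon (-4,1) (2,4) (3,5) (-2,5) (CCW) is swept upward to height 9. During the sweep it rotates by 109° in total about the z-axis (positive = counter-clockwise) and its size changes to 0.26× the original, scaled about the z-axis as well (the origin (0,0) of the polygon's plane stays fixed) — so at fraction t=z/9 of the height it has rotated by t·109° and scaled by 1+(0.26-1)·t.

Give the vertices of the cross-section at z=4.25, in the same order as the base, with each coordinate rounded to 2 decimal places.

Cross-section at z=4.25: (-2.13,-1.63) (-1.23,2.64) (-1.33,3.55) (-3.36,1.01)

t = z/height = 4.25/9 = 0.472222
s = 1 + (scale-1)·z/height = 1 + (0.26-1)·4.25/9 = 0.650556
θ = twist·z/height = 109°·4.25/9 = 51.4722° = 0.898360 rad
cos θ = 0.622894, sin θ = 0.782306 (intermediates below are computed at full precision and shown rounded to 5 d.p.)
v1: (-4,1) → rotate → (-3.27388,-2.50633) → ×s → (-2.12984,-1.63051) → (-2.13,-1.63)
v2: (2,4) → rotate → (-1.88344,4.05619) → ×s → (-1.22528,2.63878) → (-1.23,2.64)
v3: (3,5) → rotate → (-2.04285,5.46139) → ×s → (-1.32899,3.55294) → (-1.33,3.55)
v4: (-2,5) → rotate → (-5.15732,1.54986) → ×s → (-3.35512,1.00827) → (-3.36,1.01)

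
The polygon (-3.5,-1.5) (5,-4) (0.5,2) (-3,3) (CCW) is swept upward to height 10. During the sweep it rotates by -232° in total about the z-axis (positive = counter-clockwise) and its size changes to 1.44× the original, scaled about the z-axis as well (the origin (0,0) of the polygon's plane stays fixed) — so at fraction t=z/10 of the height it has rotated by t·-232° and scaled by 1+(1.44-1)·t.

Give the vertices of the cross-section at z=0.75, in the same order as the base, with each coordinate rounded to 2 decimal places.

Cross-section at z=0.75: (-3.91,-0.40) (3.69,-5.49) (1.11,1.82) (-2.03,3.88)

t = z/height = 0.75/10 = 0.075
s = 1 + (scale-1)·z/height = 1 + (1.44-1)·0.75/10 = 1.033000
θ = twist·z/height = -232°·0.75/10 = -17.4000° = -0.303687 rad
cos θ = 0.954240, sin θ = -0.299041 (intermediates below are computed at full precision and shown rounded to 5 d.p.)
v1: (-3.5,-1.5) → rotate → (-3.78840,-0.38472) → ×s → (-3.91342,-0.39741) → (-3.91,-0.40)
v2: (5,-4) → rotate → (3.57504,-5.31217) → ×s → (3.69301,-5.48747) → (3.69,-5.49)
v3: (0.5,2) → rotate → (1.07520,1.75896) → ×s → (1.11068,1.81701) → (1.11,1.82)
v4: (-3,3) → rotate → (-1.96560,3.75984) → ×s → (-2.03046,3.88392) → (-2.03,3.88)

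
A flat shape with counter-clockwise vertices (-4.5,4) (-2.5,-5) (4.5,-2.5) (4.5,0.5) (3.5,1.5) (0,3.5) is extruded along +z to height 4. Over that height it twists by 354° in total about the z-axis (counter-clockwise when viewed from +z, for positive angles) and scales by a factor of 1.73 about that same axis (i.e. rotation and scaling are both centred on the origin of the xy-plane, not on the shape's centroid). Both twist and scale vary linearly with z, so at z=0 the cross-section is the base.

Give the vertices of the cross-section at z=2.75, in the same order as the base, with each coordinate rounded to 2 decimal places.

t = z/height = 2.75/4 = 0.6875
s = 1 + (scale-1)·z/height = 1 + (1.73-1)·2.75/4 = 1.501875
θ = twist·z/height = 354°·2.75/4 = 243.3750° = 4.247695 rad
cos θ = -0.448149, sin θ = -0.893959 (intermediates below are computed at full precision and shown rounded to 5 d.p.)
v1: (-4.5,4) → rotate → (5.59251,2.23022) → ×s → (8.39925,3.34951) → (8.40,3.35)
v2: (-2.5,-5) → rotate → (-3.34942,4.47564) → ×s → (-5.03041,6.72186) → (-5.03,6.72)
v3: (4.5,-2.5) → rotate → (-4.25157,-2.90244) → ×s → (-6.38532,-4.35910) → (-6.39,-4.36)
v4: (4.5,0.5) → rotate → (-1.56969,-4.24689) → ×s → (-2.35748,-6.37830) → (-2.36,-6.38)
v5: (3.5,1.5) → rotate → (-0.22758,-3.80108) → ×s → (-0.34180,-5.70875) → (-0.34,-5.71)
v6: (0,3.5) → rotate → (3.12886,-1.56852) → ×s → (4.69915,-2.35572) → (4.70,-2.36)

Cross-section at z=2.75: (8.40,3.35) (-5.03,6.72) (-6.39,-4.36) (-2.36,-6.38) (-0.34,-5.71) (4.70,-2.36)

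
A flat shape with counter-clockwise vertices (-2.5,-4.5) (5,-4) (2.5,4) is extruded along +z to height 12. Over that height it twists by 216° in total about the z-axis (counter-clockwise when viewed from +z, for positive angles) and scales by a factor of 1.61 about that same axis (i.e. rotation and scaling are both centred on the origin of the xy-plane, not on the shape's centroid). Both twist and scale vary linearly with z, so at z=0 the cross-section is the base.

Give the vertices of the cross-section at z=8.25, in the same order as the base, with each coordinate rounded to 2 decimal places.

t = z/height = 8.25/12 = 0.6875
s = 1 + (scale-1)·z/height = 1 + (1.61-1)·8.25/12 = 1.419375
θ = twist·z/height = 216°·8.25/12 = 148.5000° = 2.591814 rad
cos θ = -0.852640, sin θ = 0.522499 (intermediates below are computed at full precision and shown rounded to 5 d.p.)
v1: (-2.5,-4.5) → rotate → (4.48284,2.53063) → ×s → (6.36284,3.59192) → (6.36,3.59)
v2: (5,-4) → rotate → (-2.17321,6.02305) → ×s → (-3.08460,8.54897) → (-3.08,8.55)
v3: (2.5,4) → rotate → (-4.22159,-2.10431) → ×s → (-5.99203,-2.98681) → (-5.99,-2.99)

Cross-section at z=8.25: (6.36,3.59) (-3.08,8.55) (-5.99,-2.99)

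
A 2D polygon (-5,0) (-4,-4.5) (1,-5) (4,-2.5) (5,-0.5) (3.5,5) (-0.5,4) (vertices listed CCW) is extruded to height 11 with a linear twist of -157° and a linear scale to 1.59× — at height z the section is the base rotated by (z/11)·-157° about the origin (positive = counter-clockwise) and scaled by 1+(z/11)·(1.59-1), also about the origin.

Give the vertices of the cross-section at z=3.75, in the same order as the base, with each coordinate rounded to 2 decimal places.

t = z/height = 3.75/11 = 0.340909
s = 1 + (scale-1)·z/height = 1 + (1.59-1)·3.75/11 = 1.201136
θ = twist·z/height = -157°·3.75/11 = -53.5227° = -0.934148 rad
cos θ = 0.594504, sin θ = -0.804093 (intermediates below are computed at full precision and shown rounded to 5 d.p.)
v1: (-5,0) → rotate → (-2.97252,4.02046) → ×s → (-3.57040,4.82913) → (-3.57,4.83)
v2: (-4,-4.5) → rotate → (-5.99643,0.54110) → ×s → (-7.20253,0.64994) → (-7.20,0.65)
v3: (1,-5) → rotate → (-3.42596,-3.77661) → ×s → (-4.11504,-4.53623) → (-4.12,-4.54)
v4: (4,-2.5) → rotate → (0.36778,-4.70263) → ×s → (0.44176,-5.64850) → (0.44,-5.65)
v5: (5,-0.5) → rotate → (2.57047,-4.31772) → ×s → (3.08749,-5.18617) → (3.09,-5.19)
v6: (3.5,5) → rotate → (6.10123,0.15819) → ×s → (7.32841,0.19001) → (7.33,0.19)
v7: (-0.5,4) → rotate → (2.91912,2.78006) → ×s → (3.50626,3.33923) → (3.51,3.34)

Cross-section at z=3.75: (-3.57,4.83) (-7.20,0.65) (-4.12,-4.54) (0.44,-5.65) (3.09,-5.19) (7.33,0.19) (3.51,3.34)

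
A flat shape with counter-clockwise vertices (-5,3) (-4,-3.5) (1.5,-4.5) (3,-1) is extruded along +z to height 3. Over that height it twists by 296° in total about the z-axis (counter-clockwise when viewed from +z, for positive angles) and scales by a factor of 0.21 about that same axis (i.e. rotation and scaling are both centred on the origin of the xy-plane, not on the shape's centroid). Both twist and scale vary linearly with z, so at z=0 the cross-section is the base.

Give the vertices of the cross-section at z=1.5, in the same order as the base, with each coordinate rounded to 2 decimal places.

Cross-section at z=1.5: (1.60,-3.14) (3.17,0.51) (0.67,2.79) (-1.22,1.47)

t = z/height = 1.5/3 = 0.5
s = 1 + (scale-1)·z/height = 1 + (0.21-1)·1.5/3 = 0.605000
θ = twist·z/height = 296°·1.5/3 = 148.0000° = 2.583087 rad
cos θ = -0.848048, sin θ = 0.529919 (intermediates below are computed at full precision and shown rounded to 5 d.p.)
v1: (-5,3) → rotate → (2.65048,-5.19374) → ×s → (1.60354,-3.14221) → (1.60,-3.14)
v2: (-4,-3.5) → rotate → (5.24691,0.84849) → ×s → (3.17438,0.51334) → (3.17,0.51)
v3: (1.5,-4.5) → rotate → (1.11256,4.61110) → ×s → (0.67310,2.78971) → (0.67,2.79)
v4: (3,-1) → rotate → (-2.01423,2.43781) → ×s → (-1.21861,1.47487) → (-1.22,1.47)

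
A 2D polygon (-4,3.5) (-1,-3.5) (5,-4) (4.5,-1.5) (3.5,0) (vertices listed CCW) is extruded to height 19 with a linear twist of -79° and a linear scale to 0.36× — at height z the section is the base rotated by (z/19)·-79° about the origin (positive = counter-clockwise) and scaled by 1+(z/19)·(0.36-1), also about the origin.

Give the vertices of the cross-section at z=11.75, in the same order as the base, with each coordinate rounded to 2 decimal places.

t = z/height = 11.75/19 = 0.618421
s = 1 + (scale-1)·z/height = 1 + (0.36-1)·11.75/19 = 0.604211
θ = twist·z/height = -79°·11.75/19 = -48.8553° = -0.852685 rad
cos θ = 0.657963, sin θ = -0.753050 (intermediates below are computed at full precision and shown rounded to 5 d.p.)
v1: (-4,3.5) → rotate → (0.00382,5.31507) → ×s → (0.00231,3.21142) → (0.00,3.21)
v2: (-1,-3.5) → rotate → (-3.29364,-1.54982) → ×s → (-1.99005,-0.93642) → (-1.99,-0.94)
v3: (5,-4) → rotate → (0.27762,-6.39710) → ×s → (0.16774,-3.86520) → (0.17,-3.87)
v4: (4.5,-1.5) → rotate → (1.83126,-4.37567) → ×s → (1.10647,-2.64383) → (1.11,-2.64)
v5: (3.5,0) → rotate → (2.30287,-2.63567) → ×s → (1.39142,-1.59250) → (1.39,-1.59)

Cross-section at z=11.75: (0.00,3.21) (-1.99,-0.94) (0.17,-3.87) (1.11,-2.64) (1.39,-1.59)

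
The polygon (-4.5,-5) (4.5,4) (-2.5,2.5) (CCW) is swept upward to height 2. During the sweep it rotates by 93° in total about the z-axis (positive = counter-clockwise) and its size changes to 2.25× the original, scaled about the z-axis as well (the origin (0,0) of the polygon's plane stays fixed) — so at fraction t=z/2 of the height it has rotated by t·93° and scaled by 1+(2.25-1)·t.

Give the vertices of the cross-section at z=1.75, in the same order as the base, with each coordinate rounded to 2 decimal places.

t = z/height = 1.75/2 = 0.875
s = 1 + (scale-1)·z/height = 1 + (2.25-1)·1.75/2 = 2.093750
θ = twist·z/height = 93°·1.75/2 = 81.3750° = 1.420262 rad
cos θ = 0.149967, sin θ = 0.988691 (intermediates below are computed at full precision and shown rounded to 5 d.p.)
v1: (-4.5,-5) → rotate → (4.26860,-5.19894) → ×s → (8.93739,-10.88529) → (8.94,-10.89)
v2: (4.5,4) → rotate → (-3.27991,5.04898) → ×s → (-6.86732,10.57129) → (-6.87,10.57)
v3: (-2.5,2.5) → rotate → (-2.84664,-2.09681) → ×s → (-5.96016,-4.39020) → (-5.96,-4.39)

Cross-section at z=1.75: (8.94,-10.89) (-6.87,10.57) (-5.96,-4.39)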